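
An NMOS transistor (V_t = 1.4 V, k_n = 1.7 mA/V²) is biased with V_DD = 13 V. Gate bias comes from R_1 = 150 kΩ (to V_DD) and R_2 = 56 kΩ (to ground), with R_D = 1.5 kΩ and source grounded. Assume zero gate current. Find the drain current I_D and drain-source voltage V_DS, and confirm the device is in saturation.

I_D ≈ 3.9 mA, V_DS ≈ 7.2 V

V_G = V_DD·R_2/(R_1+R_2) = 13×56/206 = 3.53 V. With the source grounded, V_GS = V_G = 3.53 V.
Assume saturation: I_D = (k_n/2)(V_GS − V_t)² = (1.7/2)×(3.53 − 1.4)² = 0.85×2.13² = 3.87 mA.
V_DS = V_DD − I_D·R_D = 13 − 3.87×1.5 = 7.19 V.
Saturation requires V_DS ≥ V_GS − V_t = 2.13 V; 7.19 ≥ 2.13 ✓.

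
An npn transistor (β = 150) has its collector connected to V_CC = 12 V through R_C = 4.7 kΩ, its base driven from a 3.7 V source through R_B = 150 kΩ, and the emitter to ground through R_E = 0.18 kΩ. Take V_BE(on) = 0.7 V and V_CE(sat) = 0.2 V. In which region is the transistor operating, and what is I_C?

Assume active: I_B = (3.7 − 0.7)/(150 + 151×0.18) = 0.0169 mA, I_C = β·I_B = 2.54 mA.
Then V_CE = 12 − 2.54×4.7 − 2.56×0.18 = -0.397 V < 0.2 V — the active assumption fails.
Re-solve with V_CE = 0.2 V. KCL at the emitter: V_E/R_E = (V_BB−0.7−V_E)/R_B + (V_CC−0.2−V_E)/R_C, giving V_E = 0.438 V.
I_C = (V_CC − 0.2 − V_E)/R_C = (11.8 − 0.438)/4.7 = 2.42 mA.
Check: I_B = (3 − 0.438)/150 = 0.0171 mA, and β·I_B = 2.56 mA > I_C, confirming saturation.

saturation; I_C ≈ 2.4 mA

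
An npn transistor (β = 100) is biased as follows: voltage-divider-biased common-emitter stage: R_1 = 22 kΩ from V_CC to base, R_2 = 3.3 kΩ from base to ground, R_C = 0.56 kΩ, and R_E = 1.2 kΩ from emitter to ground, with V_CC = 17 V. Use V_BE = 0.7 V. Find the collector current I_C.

Thevenize the base divider: V_Th = V_CC·R_2/(R_1+R_2) = 17×3.3/25.3 = 2.22 V, R_Th = R_1‖R_2 = 2.87 kΩ.
Base-emitter loop: V_Th = I_B·R_Th + V_BE + (β+1)I_B·R_E, so I_B = (2.22 − 0.7) / (2.87 + 101×1.2) = 0.0122 mA.
I_C = β·I_B = 100×0.0122 = 1.22 mA, and I_E = (β+1)I_B = 1.24 mA.
V_CE = V_CC − I_C·R_C − I_E·R_E = 17 − 1.22×0.56 − 1.24×1.2 = 14.8 V.
V_CE = 14.8 V > 0.2 V confirms active-region operation.

I_C ≈ 1.2 mA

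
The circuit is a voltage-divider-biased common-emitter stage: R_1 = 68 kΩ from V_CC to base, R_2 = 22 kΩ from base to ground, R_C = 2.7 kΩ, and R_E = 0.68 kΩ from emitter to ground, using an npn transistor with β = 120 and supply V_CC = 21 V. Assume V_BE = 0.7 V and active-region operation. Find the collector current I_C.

I_C ≈ 5.4 mA

Thevenize the base divider: V_Th = V_CC·R_2/(R_1+R_2) = 21×22/90 = 5.13 V, R_Th = R_1‖R_2 = 16.6 kΩ.
Base-emitter loop: V_Th = I_B·R_Th + V_BE + (β+1)I_B·R_E, so I_B = (5.13 − 0.7) / (16.6 + 121×0.68) = 0.0448 mA.
I_C = β·I_B = 120×0.0448 = 5.38 mA, and I_E = (β+1)I_B = 5.42 mA.
V_CE = V_CC − I_C·R_C − I_E·R_E = 21 − 5.38×2.7 − 5.42×0.68 = 2.79 V.
V_CE = 2.79 V > 0.2 V confirms active-region operation.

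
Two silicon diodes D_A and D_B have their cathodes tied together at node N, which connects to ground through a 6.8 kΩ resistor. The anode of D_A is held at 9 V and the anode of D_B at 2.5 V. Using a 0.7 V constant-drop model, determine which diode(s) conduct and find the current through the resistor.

Assume both conduct. Then node N would need to be at both 9−0.7 = 8.3 V and 2.5−0.7 = 1.8 V, which is impossible.
Assume only D_A conducts: V_N = 9 − 0.7 = 8.3 V, so I_R = 8.3/6.8 = 1.22 mA.
Check D_B: its anode-to-cathode voltage is 2.5 − 8.3 = -5.8 V < 0.7 V, so it is off. The assumption is consistent.

Only D_A conducts; I_R ≈ 1.2 mA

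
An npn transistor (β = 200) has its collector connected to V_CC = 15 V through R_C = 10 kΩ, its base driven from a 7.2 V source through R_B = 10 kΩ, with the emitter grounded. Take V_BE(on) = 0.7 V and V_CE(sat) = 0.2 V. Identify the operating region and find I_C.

saturation; I_C ≈ 1.5 mA

Assume active: I_B = (7.2 − 0.7)/10 = 0.65 mA, giving I_C = β·I_B = 130 mA.
But then V_CE = 15 − 130×10 = -1280 V < V_CE(sat) = 0.2 V — impossible in the active region.
So the transistor is saturated. With V_CE = 0.2 V, I_C = (V_CC − 0.2)/R_C = 14.8/10 = 1.48 mA.
Check: β·I_B = 130 mA > I_C = 1.48 mA, confirming saturation.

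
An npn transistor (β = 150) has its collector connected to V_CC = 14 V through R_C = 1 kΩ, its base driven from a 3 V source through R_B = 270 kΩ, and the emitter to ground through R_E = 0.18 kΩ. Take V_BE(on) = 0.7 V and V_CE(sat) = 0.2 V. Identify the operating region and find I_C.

active; I_C ≈ 1.2 mA

Assume active. Base-emitter loop: I_B = (V_BB − V_BE)/(R_B + (β+1)R_E) = (3 − 0.7)/(270 + 151×0.18) = 0.00774 mA.
I_C = β·I_B = 150×0.00774 = 1.16 mA.
V_CE = V_CC − I_C·R_C − I_E·R_E = 14 − 1.16×1 − 1.17×0.18 = 12.6 V > V_CE(sat), so the active-region assumption holds.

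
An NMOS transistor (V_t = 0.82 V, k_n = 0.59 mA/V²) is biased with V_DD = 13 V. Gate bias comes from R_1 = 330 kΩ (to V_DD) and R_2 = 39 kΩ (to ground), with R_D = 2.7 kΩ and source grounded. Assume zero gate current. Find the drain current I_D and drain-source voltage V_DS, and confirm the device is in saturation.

V_G = V_DD·R_2/(R_1+R_2) = 13×39/369 = 1.37 V. With the source grounded, V_GS = V_G = 1.37 V.
Assume saturation: I_D = (k_n/2)(V_GS − V_t)² = (0.59/2)×(1.37 − 0.82)² = 0.295×0.554² = 0.0905 mA.
V_DS = V_DD − I_D·R_D = 13 − 0.0905×2.7 = 12.8 V.
Saturation requires V_DS ≥ V_GS − V_t = 0.554 V; 12.8 ≥ 0.554 ✓.

I_D ≈ 0.091 mA, V_DS ≈ 13 V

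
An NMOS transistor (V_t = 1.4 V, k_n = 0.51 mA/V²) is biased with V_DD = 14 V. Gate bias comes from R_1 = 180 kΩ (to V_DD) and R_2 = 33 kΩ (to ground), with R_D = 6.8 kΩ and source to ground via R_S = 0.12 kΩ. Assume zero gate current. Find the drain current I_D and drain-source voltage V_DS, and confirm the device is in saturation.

I_D ≈ 0.14 mA, V_DS ≈ 13 V

V_G = V_DD·R_2/(R_1+R_2) = 14×33/213 = 2.17 V.
Assume saturation: I_D = (k_n/2)(V_GS − V_t)² with V_GS = V_G − I_D·R_S = 2.17 − 0.12·I_D.
Substituting gives 0.00367·I_D² − 1.05·I_D + 0.151 = 0, with roots I_D = 0.144 or 285 mA.
The root I_D = 285 mA gives V_GS = -32 V ≤ V_t, so take I_D = 0.144 mA.
Then V_GS = 2.15 V and V_DS = V_DD − I_D(R_D+R_S) = 14 − 0.144×6.92 = 13 V.
Saturation requires V_DS ≥ V_GS − V_t = 0.752 V; 13 ≥ 0.752 ✓.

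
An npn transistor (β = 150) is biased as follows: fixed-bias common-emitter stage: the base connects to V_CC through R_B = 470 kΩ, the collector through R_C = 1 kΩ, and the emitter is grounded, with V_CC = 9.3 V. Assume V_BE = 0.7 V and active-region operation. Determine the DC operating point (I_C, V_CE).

I_C ≈ 2.7 mA, V_CE ≈ 6.6 V

Base loop: V_CC = I_B·R_B + V_BE, so I_B = (9.3 − 0.7)/470 kΩ = 0.0183 mA.
In the active region I_C = β·I_B = 150 × 0.0183 = 2.74 mA.
Collector loop: V_CE = V_CC − I_C·R_C = 9.3 − 2.74×1 = 6.56 V.
Since V_CE = 6.56 V > V_CE(sat) ≈ 0.2 V, the transistor is in the active region as assumed.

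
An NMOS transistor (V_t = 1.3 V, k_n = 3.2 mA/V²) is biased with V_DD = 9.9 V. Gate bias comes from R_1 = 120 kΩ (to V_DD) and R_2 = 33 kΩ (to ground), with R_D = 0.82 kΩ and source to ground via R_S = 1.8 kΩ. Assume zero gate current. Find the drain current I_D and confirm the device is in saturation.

V_G = V_DD·R_2/(R_1+R_2) = 9.9×33/153 = 2.14 V.
Assume saturation: I_D = (k_n/2)(V_GS − V_t)² with V_GS = V_G − I_D·R_S = 2.14 − 1.8·I_D.
Substituting gives 5.18·I_D² − 5.81·I_D + 1.12 = 0, with roots I_D = 0.246 or 0.875 mA.
The root I_D = 0.875 mA gives V_GS = 0.561 V ≤ V_t, so take I_D = 0.246 mA.
Then V_GS = 1.69 V and V_DS = V_DD − I_D(R_D+R_S) = 9.9 − 0.246×2.62 = 9.26 V.
Saturation requires V_DS ≥ V_GS − V_t = 0.392 V; 9.26 ≥ 0.392 ✓.

I_D ≈ 0.25 mA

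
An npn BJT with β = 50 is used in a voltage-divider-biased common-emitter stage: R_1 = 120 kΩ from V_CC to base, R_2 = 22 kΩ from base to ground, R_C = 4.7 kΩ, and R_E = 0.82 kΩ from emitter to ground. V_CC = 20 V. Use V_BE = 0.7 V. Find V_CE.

Thevenize the base divider: V_Th = V_CC·R_2/(R_1+R_2) = 20×22/142 = 3.1 V, R_Th = R_1‖R_2 = 18.6 kΩ.
Base-emitter loop: V_Th = I_B·R_Th + V_BE + (β+1)I_B·R_E, so I_B = (3.1 − 0.7) / (18.6 + 51×0.82) = 0.0397 mA.
I_C = β·I_B = 50×0.0397 = 1.99 mA, and I_E = (β+1)I_B = 2.02 mA.
V_CE = V_CC − I_C·R_C − I_E·R_E = 20 − 1.99×4.7 − 2.02×0.82 = 9.01 V.
V_CE = 9.01 V > 0.2 V confirms active-region operation.

V_CE ≈ 9 V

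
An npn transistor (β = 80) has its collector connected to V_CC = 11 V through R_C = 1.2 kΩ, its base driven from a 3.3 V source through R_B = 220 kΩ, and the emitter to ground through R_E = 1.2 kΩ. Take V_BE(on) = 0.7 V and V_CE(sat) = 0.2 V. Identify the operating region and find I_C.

Assume active. Base-emitter loop: I_B = (V_BB − V_BE)/(R_B + (β+1)R_E) = (3.3 − 0.7)/(220 + 81×1.2) = 0.0082 mA.
I_C = β·I_B = 80×0.0082 = 0.656 mA.
V_CE = V_CC − I_C·R_C − I_E·R_E = 11 − 0.656×1.2 − 0.664×1.2 = 9.42 V > V_CE(sat), so the active-region assumption holds.

active; I_C ≈ 0.66 mA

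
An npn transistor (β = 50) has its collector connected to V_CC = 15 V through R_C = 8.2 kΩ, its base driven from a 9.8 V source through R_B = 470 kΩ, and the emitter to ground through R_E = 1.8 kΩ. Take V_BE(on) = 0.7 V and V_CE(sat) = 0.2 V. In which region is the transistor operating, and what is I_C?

Assume active. Base-emitter loop: I_B = (V_BB − V_BE)/(R_B + (β+1)R_E) = (9.8 − 0.7)/(470 + 51×1.8) = 0.0162 mA.
I_C = β·I_B = 50×0.0162 = 0.81 mA.
V_CE = V_CC − I_C·R_C − I_E·R_E = 15 − 0.81×8.2 − 0.826×1.8 = 6.87 V > V_CE(sat), so the active-region assumption holds.

active; I_C ≈ 0.81 mA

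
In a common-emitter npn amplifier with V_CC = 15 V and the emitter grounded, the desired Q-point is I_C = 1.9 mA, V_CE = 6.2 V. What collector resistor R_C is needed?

Collector loop: V_CC = I_C·R_C + V_CE.
R_C = (V_CC − V_CE)/I_C = (15 − 6.2)/1.9 = 4.63 kΩ.

R_C ≈ 4.6 kΩ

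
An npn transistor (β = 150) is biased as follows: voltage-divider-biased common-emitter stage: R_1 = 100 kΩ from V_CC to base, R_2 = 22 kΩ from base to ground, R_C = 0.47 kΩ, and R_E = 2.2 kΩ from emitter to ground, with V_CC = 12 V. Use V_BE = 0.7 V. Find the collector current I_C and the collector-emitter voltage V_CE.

I_C ≈ 0.63 mA, V_CE ≈ 10 V

Thevenize the base divider: V_Th = V_CC·R_2/(R_1+R_2) = 12×22/122 = 2.16 V, R_Th = R_1‖R_2 = 18 kΩ.
Base-emitter loop: V_Th = I_B·R_Th + V_BE + (β+1)I_B·R_E, so I_B = (2.16 − 0.7) / (18 + 151×2.2) = 0.00418 mA.
I_C = β·I_B = 150×0.00418 = 0.627 mA, and I_E = (β+1)I_B = 0.631 mA.
V_CE = V_CC − I_C·R_C − I_E·R_E = 12 − 0.627×0.47 − 0.631×2.2 = 10.3 V.
V_CE = 10.3 V > 0.2 V confirms active-region operation.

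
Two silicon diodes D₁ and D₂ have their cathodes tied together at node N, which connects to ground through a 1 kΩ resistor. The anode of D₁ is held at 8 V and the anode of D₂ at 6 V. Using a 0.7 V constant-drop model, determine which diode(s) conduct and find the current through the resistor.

Only D₁ conducts; I_R ≈ 7.3 mA

Assume both conduct. Then node N would need to be at both 8−0.7 = 7.3 V and 6−0.7 = 5.3 V, which is impossible.
Assume only D₁ conducts: V_N = 8 − 0.7 = 7.3 V, so I_R = 7.3/1 = 7.3 mA.
Check D₂: its anode-to-cathode voltage is 6 − 7.3 = -1.3 V < 0.7 V, so it is off. The assumption is consistent.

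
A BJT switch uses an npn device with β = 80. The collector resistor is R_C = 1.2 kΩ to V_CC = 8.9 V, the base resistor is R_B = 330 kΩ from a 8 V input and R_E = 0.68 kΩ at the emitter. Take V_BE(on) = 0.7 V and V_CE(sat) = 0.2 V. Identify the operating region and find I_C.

active; I_C ≈ 1.5 mA

Assume active. Base-emitter loop: I_B = (V_BB − V_BE)/(R_B + (β+1)R_E) = (8 − 0.7)/(330 + 81×0.68) = 0.019 mA.
I_C = β·I_B = 80×0.019 = 1.52 mA.
V_CE = V_CC − I_C·R_C − I_E·R_E = 8.9 − 1.52×1.2 − 1.54×0.68 = 6.04 V > V_CE(sat), so the active-region assumption holds.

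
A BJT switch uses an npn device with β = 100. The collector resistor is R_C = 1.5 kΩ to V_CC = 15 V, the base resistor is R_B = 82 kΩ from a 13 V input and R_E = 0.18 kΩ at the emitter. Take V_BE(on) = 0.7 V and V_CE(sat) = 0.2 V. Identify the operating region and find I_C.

Assume active: I_B = (13 − 0.7)/(82 + 101×0.18) = 0.123 mA, I_C = β·I_B = 12.3 mA.
Then V_CE = 15 − 12.3×1.5 − 12.4×0.18 = -5.65 V < 0.2 V — the active assumption fails.
Re-solve with V_CE = 0.2 V. KCL at the emitter: V_E/R_E = (V_BB−0.7−V_E)/R_B + (V_CC−0.2−V_E)/R_C, giving V_E = 1.61 V.
I_C = (V_CC − 0.2 − V_E)/R_C = (14.8 − 1.61)/1.5 = 8.8 mA.
Check: I_B = (12.3 − 1.61)/82 = 0.13 mA, and β·I_B = 13 mA > I_C, confirming saturation.

saturation; I_C ≈ 8.8 mA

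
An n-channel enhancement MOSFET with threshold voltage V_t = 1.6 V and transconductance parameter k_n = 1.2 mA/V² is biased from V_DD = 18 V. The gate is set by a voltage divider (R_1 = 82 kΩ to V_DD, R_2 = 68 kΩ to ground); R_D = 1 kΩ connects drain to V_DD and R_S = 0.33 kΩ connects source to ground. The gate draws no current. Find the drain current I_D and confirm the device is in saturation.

V_G = V_DD·R_2/(R_1+R_2) = 18×68/150 = 8.16 V.
Assume saturation: I_D = (k_n/2)(V_GS − V_t)² with V_GS = V_G − I_D·R_S = 8.16 − 0.33·I_D.
Substituting gives 0.0653·I_D² − 3.6·I_D + 25.8 = 0, with roots I_D = 8.48 or 46.6 mA.
The root I_D = 46.6 mA gives V_GS = -7.21 V ≤ V_t, so take I_D = 8.48 mA.
Then V_GS = 5.36 V and V_DS = V_DD − I_D(R_D+R_S) = 18 − 8.48×1.33 = 6.72 V.
Saturation requires V_DS ≥ V_GS − V_t = 3.76 V; 6.72 ≥ 3.76 ✓.

I_D ≈ 8.5 mA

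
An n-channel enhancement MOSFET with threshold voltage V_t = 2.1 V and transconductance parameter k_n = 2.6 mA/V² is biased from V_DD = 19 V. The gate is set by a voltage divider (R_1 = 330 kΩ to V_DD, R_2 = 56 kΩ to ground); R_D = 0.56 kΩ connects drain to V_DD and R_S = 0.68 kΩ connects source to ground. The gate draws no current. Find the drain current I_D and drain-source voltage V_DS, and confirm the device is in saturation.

V_G = V_DD·R_2/(R_1+R_2) = 19×56/386 = 2.76 V.
Assume saturation: I_D = (k_n/2)(V_GS − V_t)² with V_GS = V_G − I_D·R_S = 2.76 − 0.68·I_D.
Substituting gives 0.601·I_D² − 2.16·I_D + 0.56 = 0, with roots I_D = 0.281 or 3.31 mA.
The root I_D = 3.31 mA gives V_GS = 0.504 V ≤ V_t, so take I_D = 0.281 mA.
Then V_GS = 2.57 V and V_DS = V_DD − I_D(R_D+R_S) = 19 − 0.281×1.24 = 18.7 V.
Saturation requires V_DS ≥ V_GS − V_t = 0.465 V; 18.7 ≥ 0.465 ✓.

I_D ≈ 0.28 mA, V_DS ≈ 19 V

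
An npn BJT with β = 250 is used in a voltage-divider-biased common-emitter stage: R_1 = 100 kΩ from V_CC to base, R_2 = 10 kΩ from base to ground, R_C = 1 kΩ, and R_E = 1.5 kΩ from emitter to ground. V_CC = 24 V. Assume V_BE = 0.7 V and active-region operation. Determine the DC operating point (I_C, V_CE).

I_C ≈ 0.96 mA, V_CE ≈ 22 V

Thevenize the base divider: V_Th = V_CC·R_2/(R_1+R_2) = 24×10/110 = 2.18 V, R_Th = R_1‖R_2 = 9.09 kΩ.
Base-emitter loop: V_Th = I_B·R_Th + V_BE + (β+1)I_B·R_E, so I_B = (2.18 − 0.7) / (9.09 + 251×1.5) = 0.00384 mA.
I_C = β·I_B = 250×0.00384 = 0.961 mA, and I_E = (β+1)I_B = 0.965 mA.
V_CE = V_CC − I_C·R_C − I_E·R_E = 24 − 0.961×1 − 0.965×1.5 = 21.6 V.
V_CE = 21.6 V > 0.2 V confirms active-region operation.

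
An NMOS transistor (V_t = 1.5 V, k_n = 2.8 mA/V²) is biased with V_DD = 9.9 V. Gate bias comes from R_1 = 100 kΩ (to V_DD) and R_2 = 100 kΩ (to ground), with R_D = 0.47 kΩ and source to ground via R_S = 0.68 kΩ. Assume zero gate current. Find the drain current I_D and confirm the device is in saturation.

I_D ≈ 2.9 mA

V_G = V_DD·R_2/(R_1+R_2) = 9.9×100/200 = 4.95 V.
Assume saturation: I_D = (k_n/2)(V_GS − V_t)² with V_GS = V_G − I_D·R_S = 4.95 − 0.68·I_D.
Substituting gives 0.647·I_D² − 7.57·I_D + 16.7 = 0, with roots I_D = 2.94 or 8.75 mA.
The root I_D = 8.75 mA gives V_GS = -1 V ≤ V_t, so take I_D = 2.94 mA.
Then V_GS = 2.95 V and V_DS = V_DD − I_D(R_D+R_S) = 9.9 − 2.94×1.15 = 6.52 V.
Saturation requires V_DS ≥ V_GS − V_t = 1.45 V; 6.52 ≥ 1.45 ✓.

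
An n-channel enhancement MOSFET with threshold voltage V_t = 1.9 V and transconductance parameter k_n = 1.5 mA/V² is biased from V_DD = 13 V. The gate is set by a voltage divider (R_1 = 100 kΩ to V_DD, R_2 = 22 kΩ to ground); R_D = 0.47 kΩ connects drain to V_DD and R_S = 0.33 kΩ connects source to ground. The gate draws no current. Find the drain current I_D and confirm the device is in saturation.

I_D ≈ 0.12 mA

V_G = V_DD·R_2/(R_1+R_2) = 13×22/122 = 2.34 V.
Assume saturation: I_D = (k_n/2)(V_GS − V_t)² with V_GS = V_G − I_D·R_S = 2.34 − 0.33·I_D.
Substituting gives 0.0817·I_D² − 1.22·I_D + 0.148 = 0, with roots I_D = 0.122 or 14.8 mA.
The root I_D = 14.8 mA gives V_GS = -2.54 V ≤ V_t, so take I_D = 0.122 mA.
Then V_GS = 2.3 V and V_DS = V_DD − I_D(R_D+R_S) = 13 − 0.122×0.8 = 12.9 V.
Saturation requires V_DS ≥ V_GS − V_t = 0.404 V; 12.9 ≥ 0.404 ✓.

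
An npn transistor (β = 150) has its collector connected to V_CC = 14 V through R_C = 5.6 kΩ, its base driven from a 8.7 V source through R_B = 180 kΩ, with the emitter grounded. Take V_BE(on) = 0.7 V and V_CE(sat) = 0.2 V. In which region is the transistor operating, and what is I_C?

saturation; I_C ≈ 2.5 mA

Assume active: I_B = (8.7 − 0.7)/180 = 0.0444 mA, giving I_C = β·I_B = 6.67 mA.
But then V_CE = 14 − 6.67×5.6 = -23.3 V < V_CE(sat) = 0.2 V — impossible in the active region.
So the transistor is saturated. With V_CE = 0.2 V, I_C = (V_CC − 0.2)/R_C = 13.8/5.6 = 2.46 mA.
Check: β·I_B = 6.67 mA > I_C = 2.46 mA, confirming saturation.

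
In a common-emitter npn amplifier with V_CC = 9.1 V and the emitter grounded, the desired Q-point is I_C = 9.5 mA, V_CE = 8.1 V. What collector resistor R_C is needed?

Collector loop: V_CC = I_C·R_C + V_CE.
R_C = (V_CC − V_CE)/I_C = (9.1 − 8.1)/9.5 = 0.105 kΩ.

R_C ≈ 0.11 kΩ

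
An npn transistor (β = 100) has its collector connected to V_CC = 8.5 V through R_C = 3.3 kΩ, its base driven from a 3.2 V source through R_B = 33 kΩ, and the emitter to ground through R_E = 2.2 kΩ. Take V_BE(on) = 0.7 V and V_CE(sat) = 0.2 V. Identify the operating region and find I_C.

active; I_C ≈ 0.98 mA

Assume active. Base-emitter loop: I_B = (V_BB − V_BE)/(R_B + (β+1)R_E) = (3.2 − 0.7)/(33 + 101×2.2) = 0.0098 mA.
I_C = β·I_B = 100×0.0098 = 0.98 mA.
V_CE = V_CC − I_C·R_C − I_E·R_E = 8.5 − 0.98×3.3 − 0.989×2.2 = 3.09 V > V_CE(sat), so the active-region assumption holds.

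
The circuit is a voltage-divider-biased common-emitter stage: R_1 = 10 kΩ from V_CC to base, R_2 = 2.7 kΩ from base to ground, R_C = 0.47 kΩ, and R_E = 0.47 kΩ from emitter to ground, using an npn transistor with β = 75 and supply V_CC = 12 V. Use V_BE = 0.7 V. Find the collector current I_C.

Thevenize the base divider: V_Th = V_CC·R_2/(R_1+R_2) = 12×2.7/12.7 = 2.55 V, R_Th = R_1‖R_2 = 2.13 kΩ.
Base-emitter loop: V_Th = I_B·R_Th + V_BE + (β+1)I_B·R_E, so I_B = (2.55 − 0.7) / (2.13 + 76×0.47) = 0.0489 mA.
I_C = β·I_B = 75×0.0489 = 3.67 mA, and I_E = (β+1)I_B = 3.72 mA.
V_CE = V_CC − I_C·R_C − I_E·R_E = 12 − 3.67×0.47 − 3.72×0.47 = 8.53 V.
V_CE = 8.53 V > 0.2 V confirms active-region operation.

I_C ≈ 3.7 mA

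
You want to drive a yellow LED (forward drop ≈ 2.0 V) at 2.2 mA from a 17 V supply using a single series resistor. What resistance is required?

The resistor drops V_S − V_D = 17 − 2.0 = 15 V at 2.2 mA.
R = 15 V / 2.2 mA = 6.82 kΩ.

R ≈ 6.8 kΩ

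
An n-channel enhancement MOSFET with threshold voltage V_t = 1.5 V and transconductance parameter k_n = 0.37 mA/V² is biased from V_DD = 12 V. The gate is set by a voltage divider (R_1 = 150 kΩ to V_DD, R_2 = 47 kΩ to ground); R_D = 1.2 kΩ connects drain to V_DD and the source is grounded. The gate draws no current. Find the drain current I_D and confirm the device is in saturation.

V_G = V_DD·R_2/(R_1+R_2) = 12×47/197 = 2.86 V. With the source grounded, V_GS = V_G = 2.86 V.
Assume saturation: I_D = (k_n/2)(V_GS − V_t)² = (0.37/2)×(2.86 − 1.5)² = 0.185×1.36² = 0.344 mA.
V_DS = V_DD − I_D·R_D = 12 − 0.344×1.2 = 11.6 V.
Saturation requires V_DS ≥ V_GS − V_t = 1.36 V; 11.6 ≥ 1.36 ✓.

I_D ≈ 0.34 mA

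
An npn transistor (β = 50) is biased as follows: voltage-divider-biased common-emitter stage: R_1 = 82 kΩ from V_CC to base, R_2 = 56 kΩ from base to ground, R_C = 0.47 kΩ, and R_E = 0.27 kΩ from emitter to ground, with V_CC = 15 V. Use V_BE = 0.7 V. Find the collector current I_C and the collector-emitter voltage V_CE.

I_C ≈ 5.7 mA, V_CE ≈ 11 V

Thevenize the base divider: V_Th = V_CC·R_2/(R_1+R_2) = 15×56/138 = 6.09 V, R_Th = R_1‖R_2 = 33.3 kΩ.
Base-emitter loop: V_Th = I_B·R_Th + V_BE + (β+1)I_B·R_E, so I_B = (6.09 − 0.7) / (33.3 + 51×0.27) = 0.115 mA.
I_C = β·I_B = 50×0.115 = 5.73 mA, and I_E = (β+1)I_B = 5.84 mA.
V_CE = V_CC − I_C·R_C − I_E·R_E = 15 − 5.73×0.47 − 5.84×0.27 = 10.7 V.
V_CE = 10.7 V > 0.2 V confirms active-region operation.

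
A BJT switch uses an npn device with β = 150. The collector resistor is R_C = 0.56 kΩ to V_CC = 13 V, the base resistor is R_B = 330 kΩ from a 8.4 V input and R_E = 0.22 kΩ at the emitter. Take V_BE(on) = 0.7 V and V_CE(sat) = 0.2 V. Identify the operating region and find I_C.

active; I_C ≈ 3.2 mA

Assume active. Base-emitter loop: I_B = (V_BB − V_BE)/(R_B + (β+1)R_E) = (8.4 − 0.7)/(330 + 151×0.22) = 0.0212 mA.
I_C = β·I_B = 150×0.0212 = 3.18 mA.
V_CE = V_CC − I_C·R_C − I_E·R_E = 13 − 3.18×0.56 − 3.2×0.22 = 10.5 V > V_CE(sat), so the active-region assumption holds.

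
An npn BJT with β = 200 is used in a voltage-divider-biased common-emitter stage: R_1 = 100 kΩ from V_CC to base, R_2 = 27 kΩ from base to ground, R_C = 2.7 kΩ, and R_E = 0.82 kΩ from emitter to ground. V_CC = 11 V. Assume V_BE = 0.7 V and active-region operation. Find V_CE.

V_CE ≈ 4.8 V

Thevenize the base divider: V_Th = V_CC·R_2/(R_1+R_2) = 11×27/127 = 2.34 V, R_Th = R_1‖R_2 = 21.3 kΩ.
Base-emitter loop: V_Th = I_B·R_Th + V_BE + (β+1)I_B·R_E, so I_B = (2.34 − 0.7) / (21.3 + 201×0.82) = 0.00881 mA.
I_C = β·I_B = 200×0.00881 = 1.76 mA, and I_E = (β+1)I_B = 1.77 mA.
V_CE = V_CC − I_C·R_C − I_E·R_E = 11 − 1.76×2.7 − 1.77×0.82 = 4.79 V.
V_CE = 4.79 V > 0.2 V confirms active-region operation.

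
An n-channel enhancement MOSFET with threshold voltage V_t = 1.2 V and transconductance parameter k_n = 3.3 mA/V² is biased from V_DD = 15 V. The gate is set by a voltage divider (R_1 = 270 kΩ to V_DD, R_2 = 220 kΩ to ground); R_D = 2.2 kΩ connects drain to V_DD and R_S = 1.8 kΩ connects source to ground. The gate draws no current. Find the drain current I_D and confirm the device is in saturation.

I_D ≈ 2.4 mA

V_G = V_DD·R_2/(R_1+R_2) = 15×220/490 = 6.73 V.
Assume saturation: I_D = (k_n/2)(V_GS − V_t)² with V_GS = V_G − I_D·R_S = 6.73 − 1.8·I_D.
Substituting gives 5.35·I_D² − 33.9·I_D + 50.5 = 0, with roots I_D = 2.4 or 3.93 mA.
The root I_D = 3.93 mA gives V_GS = -0.344 V ≤ V_t, so take I_D = 2.4 mA.
Then V_GS = 2.41 V and V_DS = V_DD − I_D(R_D+R_S) = 15 − 2.4×4 = 5.38 V.
Saturation requires V_DS ≥ V_GS − V_t = 1.21 V; 5.38 ≥ 1.21 ✓.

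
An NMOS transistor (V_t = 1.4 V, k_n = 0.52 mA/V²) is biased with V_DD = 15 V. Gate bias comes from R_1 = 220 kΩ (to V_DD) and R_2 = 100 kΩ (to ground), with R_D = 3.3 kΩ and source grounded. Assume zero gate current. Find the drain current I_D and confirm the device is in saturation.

V_G = V_DD·R_2/(R_1+R_2) = 15×100/320 = 4.69 V. With the source grounded, V_GS = V_G = 4.69 V.
Assume saturation: I_D = (k_n/2)(V_GS − V_t)² = (0.52/2)×(4.69 − 1.4)² = 0.26×3.29² = 2.81 mA.
V_DS = V_DD − I_D·R_D = 15 − 2.81×3.3 = 5.73 V.
Saturation requires V_DS ≥ V_GS − V_t = 3.29 V; 5.73 ≥ 3.29 ✓.

I_D ≈ 2.8 mA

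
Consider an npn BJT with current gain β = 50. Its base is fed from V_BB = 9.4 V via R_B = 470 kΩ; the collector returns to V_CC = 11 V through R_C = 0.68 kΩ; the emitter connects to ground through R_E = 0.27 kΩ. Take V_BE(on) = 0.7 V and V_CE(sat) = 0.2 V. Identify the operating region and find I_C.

Assume active. Base-emitter loop: I_B = (V_BB − V_BE)/(R_B + (β+1)R_E) = (9.4 − 0.7)/(470 + 51×0.27) = 0.018 mA.
I_C = β·I_B = 50×0.018 = 0.899 mA.
V_CE = V_CC − I_C·R_C − I_E·R_E = 11 − 0.899×0.68 − 0.917×0.27 = 10.1 V > V_CE(sat), so the active-region assumption holds.

active; I_C ≈ 0.9 mA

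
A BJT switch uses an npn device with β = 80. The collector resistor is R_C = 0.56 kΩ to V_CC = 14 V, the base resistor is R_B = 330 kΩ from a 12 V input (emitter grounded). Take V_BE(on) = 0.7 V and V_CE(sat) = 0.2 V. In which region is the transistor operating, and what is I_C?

Assume active. Base-emitter loop: I_B = (V_BB − V_BE)/R_B = (12 − 0.7)/330 = 0.0342 mA.
I_C = β·I_B = 80×0.0342 = 2.74 mA.
V_CE = V_CC − I_C·R_C = 14 − 2.74×0.56 = 12.5 V > V_CE(sat), so the active-region assumption holds.

active; I_C ≈ 2.7 mA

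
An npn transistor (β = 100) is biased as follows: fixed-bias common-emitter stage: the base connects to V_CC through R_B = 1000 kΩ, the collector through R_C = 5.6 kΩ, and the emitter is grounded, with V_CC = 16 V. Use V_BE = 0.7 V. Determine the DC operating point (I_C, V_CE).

I_C ≈ 1.5 mA, V_CE ≈ 7.4 V

Base loop: V_CC = I_B·R_B + V_BE, so I_B = (16 − 0.7)/1000 kΩ = 0.0153 mA.
In the active region I_C = β·I_B = 100 × 0.0153 = 1.53 mA.
Collector loop: V_CE = V_CC − I_C·R_C = 16 − 1.53×5.6 = 7.43 V.
Since V_CE = 7.43 V > V_CE(sat) ≈ 0.2 V, the transistor is in the active region as assumed.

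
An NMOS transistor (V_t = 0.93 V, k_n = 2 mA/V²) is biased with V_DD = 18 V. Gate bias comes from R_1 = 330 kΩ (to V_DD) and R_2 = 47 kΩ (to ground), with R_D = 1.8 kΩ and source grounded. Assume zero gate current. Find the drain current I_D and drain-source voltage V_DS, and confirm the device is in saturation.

V_G = V_DD·R_2/(R_1+R_2) = 18×47/377 = 2.24 V. With the source grounded, V_GS = V_G = 2.24 V.
Assume saturation: I_D = (k_n/2)(V_GS − V_t)² = (2/2)×(2.24 − 0.93)² = 1×1.31² = 1.73 mA.
V_DS = V_DD − I_D·R_D = 18 − 1.73×1.8 = 14.9 V.
Saturation requires V_DS ≥ V_GS − V_t = 1.31 V; 14.9 ≥ 1.31 ✓.

I_D ≈ 1.7 mA, V_DS ≈ 15 V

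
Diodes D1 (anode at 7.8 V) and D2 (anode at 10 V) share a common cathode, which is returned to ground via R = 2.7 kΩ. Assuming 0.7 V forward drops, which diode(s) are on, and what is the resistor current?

Assume both conduct. Then node N would need to be at both 7.8−0.7 = 7.1 V and 10−0.7 = 9.3 V, which is impossible.
Assume only D2 conducts: V_N = 10 − 0.7 = 9.3 V, so I_R = 9.3/2.7 = 3.44 mA.
Check D1: its anode-to-cathode voltage is 7.8 − 9.3 = -1.5 V < 0.7 V, so it is off. The assumption is consistent.

Only D2 conducts; I_R ≈ 3.4 mA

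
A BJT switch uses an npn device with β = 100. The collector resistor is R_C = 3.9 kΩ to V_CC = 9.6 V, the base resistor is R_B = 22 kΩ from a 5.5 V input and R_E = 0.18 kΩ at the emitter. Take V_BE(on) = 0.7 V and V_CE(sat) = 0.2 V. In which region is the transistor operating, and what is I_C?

saturation; I_C ≈ 2.3 mA

Assume active: I_B = (5.5 − 0.7)/(22 + 101×0.18) = 0.119 mA, I_C = β·I_B = 11.9 mA.
Then V_CE = 9.6 − 11.9×3.9 − 12.1×0.18 = -39.2 V < 0.2 V — the active assumption fails.
Re-solve with V_CE = 0.2 V. KCL at the emitter: V_E/R_E = (V_BB−0.7−V_E)/R_B + (V_CC−0.2−V_E)/R_C, giving V_E = 0.449 V.
I_C = (V_CC − 0.2 − V_E)/R_C = (9.4 − 0.449)/3.9 = 2.3 mA.
Check: I_B = (4.8 − 0.449)/22 = 0.198 mA, and β·I_B = 19.8 mA > I_C, confirming saturation.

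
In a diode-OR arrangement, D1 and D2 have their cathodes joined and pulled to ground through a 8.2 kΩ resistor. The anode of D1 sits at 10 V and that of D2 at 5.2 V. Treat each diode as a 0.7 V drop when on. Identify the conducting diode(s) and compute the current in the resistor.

Assume both conduct. Then node N would need to be at both 10−0.7 = 9.3 V and 5.2−0.7 = 4.5 V, which is impossible.
Assume only D1 conducts: V_N = 10 − 0.7 = 9.3 V, so I_R = 9.3/8.2 = 1.13 mA.
Check D2: its anode-to-cathode voltage is 5.2 − 9.3 = -4.1 V < 0.7 V, so it is off. The assumption is consistent.

Only D1 conducts; I_R ≈ 1.1 mA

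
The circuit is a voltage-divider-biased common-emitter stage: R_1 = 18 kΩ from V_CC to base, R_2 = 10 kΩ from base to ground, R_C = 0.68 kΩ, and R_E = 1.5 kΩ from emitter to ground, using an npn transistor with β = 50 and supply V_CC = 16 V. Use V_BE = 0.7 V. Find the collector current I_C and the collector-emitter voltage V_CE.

Thevenize the base divider: V_Th = V_CC·R_2/(R_1+R_2) = 16×10/28 = 5.71 V, R_Th = R_1‖R_2 = 6.43 kΩ.
Base-emitter loop: V_Th = I_B·R_Th + V_BE + (β+1)I_B·R_E, so I_B = (5.71 − 0.7) / (6.43 + 51×1.5) = 0.0605 mA.
I_C = β·I_B = 50×0.0605 = 3.02 mA, and I_E = (β+1)I_B = 3.08 mA.
V_CE = V_CC − I_C·R_C − I_E·R_E = 16 − 3.02×0.68 − 3.08×1.5 = 9.32 V.
V_CE = 9.32 V > 0.2 V confirms active-region operation.

I_C ≈ 3 mA, V_CE ≈ 9.3 V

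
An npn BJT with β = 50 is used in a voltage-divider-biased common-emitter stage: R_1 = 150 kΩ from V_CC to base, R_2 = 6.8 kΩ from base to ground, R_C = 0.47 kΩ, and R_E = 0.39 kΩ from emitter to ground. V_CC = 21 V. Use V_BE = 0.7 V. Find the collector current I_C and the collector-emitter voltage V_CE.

Thevenize the base divider: V_Th = V_CC·R_2/(R_1+R_2) = 21×6.8/157 = 0.911 V, R_Th = R_1‖R_2 = 6.51 kΩ.
Base-emitter loop: V_Th = I_B·R_Th + V_BE + (β+1)I_B·R_E, so I_B = (0.911 − 0.7) / (6.51 + 51×0.39) = 0.00798 mA.
I_C = β·I_B = 50×0.00798 = 0.399 mA, and I_E = (β+1)I_B = 0.407 mA.
V_CE = V_CC − I_C·R_C − I_E·R_E = 21 − 0.399×0.47 − 0.407×0.39 = 20.7 V.
V_CE = 20.7 V > 0.2 V confirms active-region operation.

I_C ≈ 0.4 mA, V_CE ≈ 21 V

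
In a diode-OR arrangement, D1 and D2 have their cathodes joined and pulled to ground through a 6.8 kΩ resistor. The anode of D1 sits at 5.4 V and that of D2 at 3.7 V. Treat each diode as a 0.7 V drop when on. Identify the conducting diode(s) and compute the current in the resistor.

Only D1 conducts; I_R ≈ 0.69 mA

Assume both conduct. Then node N would need to be at both 5.4−0.7 = 4.7 V and 3.7−0.7 = 3 V, which is impossible.
Assume only D1 conducts: V_N = 5.4 − 0.7 = 4.7 V, so I_R = 4.7/6.8 = 0.691 mA.
Check D2: its anode-to-cathode voltage is 3.7 − 4.7 = -1 V < 0.7 V, so it is off. The assumption is consistent.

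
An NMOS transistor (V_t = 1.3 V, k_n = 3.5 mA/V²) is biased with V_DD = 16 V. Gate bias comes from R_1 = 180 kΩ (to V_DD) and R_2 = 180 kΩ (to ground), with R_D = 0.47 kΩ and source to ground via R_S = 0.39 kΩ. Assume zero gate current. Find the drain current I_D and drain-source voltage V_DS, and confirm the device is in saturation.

V_G = V_DD·R_2/(R_1+R_2) = 16×180/360 = 8 V.
Assume saturation: I_D = (k_n/2)(V_GS − V_t)² with V_GS = V_G − I_D·R_S = 8 − 0.39·I_D.
Substituting gives 0.266·I_D² − 10.1·I_D + 78.6 = 0, with roots I_D = 10.8 or 27.3 mA.
The root I_D = 27.3 mA gives V_GS = -2.65 V ≤ V_t, so take I_D = 10.8 mA.
Then V_GS = 3.79 V and V_DS = V_DD − I_D(R_D+R_S) = 16 − 10.8×0.86 = 6.71 V.
Saturation requires V_DS ≥ V_GS − V_t = 2.49 V; 6.71 ≥ 2.49 ✓.

I_D ≈ 11 mA, V_DS ≈ 6.7 V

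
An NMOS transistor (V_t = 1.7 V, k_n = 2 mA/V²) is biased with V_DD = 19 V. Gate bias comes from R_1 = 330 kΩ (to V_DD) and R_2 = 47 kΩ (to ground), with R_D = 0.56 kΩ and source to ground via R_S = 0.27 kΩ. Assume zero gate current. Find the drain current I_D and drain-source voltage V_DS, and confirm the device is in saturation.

V_G = V_DD·R_2/(R_1+R_2) = 19×47/377 = 2.37 V.
Assume saturation: I_D = (k_n/2)(V_GS − V_t)² with V_GS = V_G − I_D·R_S = 2.37 − 0.27·I_D.
Substituting gives 0.0729·I_D² − 1.36·I_D + 0.447 = 0, with roots I_D = 0.335 or 18.3 mA.
The root I_D = 18.3 mA gives V_GS = -2.58 V ≤ V_t, so take I_D = 0.335 mA.
Then V_GS = 2.28 V and V_DS = V_DD − I_D(R_D+R_S) = 19 − 0.335×0.83 = 18.7 V.
Saturation requires V_DS ≥ V_GS − V_t = 0.578 V; 18.7 ≥ 0.578 ✓.

I_D ≈ 0.33 mA, V_DS ≈ 19 V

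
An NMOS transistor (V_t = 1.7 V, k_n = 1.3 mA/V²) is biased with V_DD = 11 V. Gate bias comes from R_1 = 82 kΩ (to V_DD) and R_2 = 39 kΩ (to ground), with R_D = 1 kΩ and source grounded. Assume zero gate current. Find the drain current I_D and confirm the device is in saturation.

V_G = V_DD·R_2/(R_1+R_2) = 11×39/121 = 3.55 V. With the source grounded, V_GS = V_G = 3.55 V.
Assume saturation: I_D = (k_n/2)(V_GS − V_t)² = (1.3/2)×(3.55 − 1.7)² = 0.65×1.85² = 2.21 mA.
V_DS = V_DD − I_D·R_D = 11 − 2.21×1 = 8.79 V.
Saturation requires V_DS ≥ V_GS − V_t = 1.85 V; 8.79 ≥ 1.85 ✓.

I_D ≈ 2.2 mA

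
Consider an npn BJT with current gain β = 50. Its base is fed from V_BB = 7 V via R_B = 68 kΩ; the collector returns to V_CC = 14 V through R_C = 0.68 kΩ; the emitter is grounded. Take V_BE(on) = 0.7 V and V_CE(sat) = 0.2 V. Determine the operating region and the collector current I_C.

Assume active. Base-emitter loop: I_B = (V_BB − V_BE)/R_B = (7 − 0.7)/68 = 0.0926 mA.
I_C = β·I_B = 50×0.0926 = 4.63 mA.
V_CE = V_CC − I_C·R_C = 14 − 4.63×0.68 = 10.8 V > V_CE(sat), so the active-region assumption holds.

active; I_C ≈ 4.6 mA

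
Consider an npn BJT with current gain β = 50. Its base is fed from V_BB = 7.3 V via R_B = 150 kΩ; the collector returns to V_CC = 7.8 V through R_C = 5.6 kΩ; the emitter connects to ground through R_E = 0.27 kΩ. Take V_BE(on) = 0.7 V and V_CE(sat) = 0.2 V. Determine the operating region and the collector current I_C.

Assume active: I_B = (7.3 − 0.7)/(150 + 51×0.27) = 0.0403 mA, I_C = β·I_B = 2.02 mA.
Then V_CE = 7.8 − 2.02×5.6 − 2.06×0.27 = -4.04 V < 0.2 V — the active assumption fails.
Re-solve with V_CE = 0.2 V. KCL at the emitter: V_E/R_E = (V_BB−0.7−V_E)/R_B + (V_CC−0.2−V_E)/R_C, giving V_E = 0.36 V.
I_C = (V_CC − 0.2 − V_E)/R_C = (7.6 − 0.36)/5.6 = 1.29 mA.
Check: I_B = (6.6 − 0.36)/150 = 0.0416 mA, and β·I_B = 2.08 mA > I_C, confirming saturation.

saturation; I_C ≈ 1.3 mA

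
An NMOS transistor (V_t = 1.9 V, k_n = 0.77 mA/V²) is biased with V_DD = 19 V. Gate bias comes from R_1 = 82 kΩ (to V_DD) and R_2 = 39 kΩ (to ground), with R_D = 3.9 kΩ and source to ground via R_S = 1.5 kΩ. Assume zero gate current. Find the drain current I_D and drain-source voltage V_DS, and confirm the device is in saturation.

I_D ≈ 1.5 mA, V_DS ≈ 11 V

V_G = V_DD·R_2/(R_1+R_2) = 19×39/121 = 6.12 V.
Assume saturation: I_D = (k_n/2)(V_GS − V_t)² with V_GS = V_G − I_D·R_S = 6.12 − 1.5·I_D.
Substituting gives 0.866·I_D² − 5.88·I_D + 6.87 = 0, with roots I_D = 1.5 or 5.29 mA.
The root I_D = 5.29 mA gives V_GS = -1.81 V ≤ V_t, so take I_D = 1.5 mA.
Then V_GS = 3.87 V and V_DS = V_DD − I_D(R_D+R_S) = 19 − 1.5×5.4 = 10.9 V.
Saturation requires V_DS ≥ V_GS − V_t = 1.97 V; 10.9 ≥ 1.97 ✓.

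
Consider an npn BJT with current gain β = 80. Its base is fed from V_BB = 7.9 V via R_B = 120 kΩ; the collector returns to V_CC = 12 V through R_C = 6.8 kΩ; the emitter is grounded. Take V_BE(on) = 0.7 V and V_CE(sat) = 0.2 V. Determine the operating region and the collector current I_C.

saturation; I_C ≈ 1.7 mA

Assume active: I_B = (7.9 − 0.7)/120 = 0.06 mA, giving I_C = β·I_B = 4.8 mA.
But then V_CE = 12 − 4.8×6.8 = -20.6 V < V_CE(sat) = 0.2 V — impossible in the active region.
So the transistor is saturated. With V_CE = 0.2 V, I_C = (V_CC − 0.2)/R_C = 11.8/6.8 = 1.74 mA.
Check: β·I_B = 4.8 mA > I_C = 1.74 mA, confirming saturation.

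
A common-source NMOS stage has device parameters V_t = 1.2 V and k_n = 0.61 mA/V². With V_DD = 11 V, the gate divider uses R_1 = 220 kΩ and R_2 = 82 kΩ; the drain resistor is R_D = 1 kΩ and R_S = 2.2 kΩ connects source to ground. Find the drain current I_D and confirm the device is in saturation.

V_G = V_DD·R_2/(R_1+R_2) = 11×82/302 = 2.99 V.
Assume saturation: I_D = (k_n/2)(V_GS − V_t)² with V_GS = V_G − I_D·R_S = 2.99 − 2.2·I_D.
Substituting gives 1.48·I_D² − 3.4·I_D + 0.974 = 0, with roots I_D = 0.335 or 1.97 mA.
The root I_D = 1.97 mA gives V_GS = -1.34 V ≤ V_t, so take I_D = 0.335 mA.
Then V_GS = 2.25 V and V_DS = V_DD − I_D(R_D+R_S) = 11 − 0.335×3.2 = 9.93 V.
Saturation requires V_DS ≥ V_GS − V_t = 1.05 V; 9.93 ≥ 1.05 ✓.

I_D ≈ 0.34 mA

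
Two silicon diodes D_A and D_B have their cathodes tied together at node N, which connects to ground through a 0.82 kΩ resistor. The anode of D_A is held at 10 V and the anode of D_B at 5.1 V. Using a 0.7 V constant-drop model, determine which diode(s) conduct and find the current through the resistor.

Only D_A conducts; I_R ≈ 11 mA

Assume both conduct. Then node N would need to be at both 10−0.7 = 9.3 V and 5.1−0.7 = 4.4 V, which is impossible.
Assume only D_A conducts: V_N = 10 − 0.7 = 9.3 V, so I_R = 9.3/0.82 = 11.3 mA.
Check D_B: its anode-to-cathode voltage is 5.1 − 9.3 = -4.2 V < 0.7 V, so it is off. The assumption is consistent.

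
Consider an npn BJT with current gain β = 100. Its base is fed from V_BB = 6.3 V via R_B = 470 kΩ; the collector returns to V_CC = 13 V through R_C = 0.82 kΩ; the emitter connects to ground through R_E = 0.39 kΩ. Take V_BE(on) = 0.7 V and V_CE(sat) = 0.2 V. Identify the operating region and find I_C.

active; I_C ≈ 1.1 mA

Assume active. Base-emitter loop: I_B = (V_BB − V_BE)/(R_B + (β+1)R_E) = (6.3 − 0.7)/(470 + 101×0.39) = 0.011 mA.
I_C = β·I_B = 100×0.011 = 1.1 mA.
V_CE = V_CC − I_C·R_C − I_E·R_E = 13 − 1.1×0.82 − 1.11×0.39 = 11.7 V > V_CE(sat), so the active-region assumption holds.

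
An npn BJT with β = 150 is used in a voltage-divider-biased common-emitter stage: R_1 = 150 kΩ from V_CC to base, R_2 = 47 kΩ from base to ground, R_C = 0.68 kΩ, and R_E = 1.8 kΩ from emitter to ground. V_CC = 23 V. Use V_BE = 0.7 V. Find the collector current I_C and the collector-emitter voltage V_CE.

Thevenize the base divider: V_Th = V_CC·R_2/(R_1+R_2) = 23×47/197 = 5.49 V, R_Th = R_1‖R_2 = 35.8 kΩ.
Base-emitter loop: V_Th = I_B·R_Th + V_BE + (β+1)I_B·R_E, so I_B = (5.49 − 0.7) / (35.8 + 151×1.8) = 0.0156 mA.
I_C = β·I_B = 150×0.0156 = 2.33 mA, and I_E = (β+1)I_B = 2.35 mA.
V_CE = V_CC − I_C·R_C − I_E·R_E = 23 − 2.33×0.68 − 2.35×1.8 = 17.2 V.
V_CE = 17.2 V > 0.2 V confirms active-region operation.

I_C ≈ 2.3 mA, V_CE ≈ 17 V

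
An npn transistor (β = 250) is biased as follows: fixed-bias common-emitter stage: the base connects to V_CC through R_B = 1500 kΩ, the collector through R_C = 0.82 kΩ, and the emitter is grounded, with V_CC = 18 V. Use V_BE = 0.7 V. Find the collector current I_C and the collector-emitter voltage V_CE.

Base loop: V_CC = I_B·R_B + V_BE, so I_B = (18 − 0.7)/1500 kΩ = 0.0115 mA.
In the active region I_C = β·I_B = 250 × 0.0115 = 2.88 mA.
Collector loop: V_CE = V_CC − I_C·R_C = 18 − 2.88×0.82 = 15.6 V.
Since V_CE = 15.6 V > V_CE(sat) ≈ 0.2 V, the transistor is in the active region as assumed.

I_C ≈ 2.9 mA, V_CE ≈ 16 V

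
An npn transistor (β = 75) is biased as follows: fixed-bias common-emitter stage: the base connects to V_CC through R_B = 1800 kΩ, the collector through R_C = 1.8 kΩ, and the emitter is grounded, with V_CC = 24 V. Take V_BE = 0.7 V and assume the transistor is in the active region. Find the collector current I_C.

I_C ≈ 0.97 mA

Base loop: V_CC = I_B·R_B + V_BE, so I_B = (24 − 0.7)/1800 kΩ = 0.0129 mA.
In the active region I_C = β·I_B = 75 × 0.0129 = 0.971 mA.
Collector loop: V_CE = V_CC − I_C·R_C = 24 − 0.971×1.8 = 22.3 V.
Since V_CE = 22.3 V > V_CE(sat) ≈ 0.2 V, the transistor is in the active region as assumed.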